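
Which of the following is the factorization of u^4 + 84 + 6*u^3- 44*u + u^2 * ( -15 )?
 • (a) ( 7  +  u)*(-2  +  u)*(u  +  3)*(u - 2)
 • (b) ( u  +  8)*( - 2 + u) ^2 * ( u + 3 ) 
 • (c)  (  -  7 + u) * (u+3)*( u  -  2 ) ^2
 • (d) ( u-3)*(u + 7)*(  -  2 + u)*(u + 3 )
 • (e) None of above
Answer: a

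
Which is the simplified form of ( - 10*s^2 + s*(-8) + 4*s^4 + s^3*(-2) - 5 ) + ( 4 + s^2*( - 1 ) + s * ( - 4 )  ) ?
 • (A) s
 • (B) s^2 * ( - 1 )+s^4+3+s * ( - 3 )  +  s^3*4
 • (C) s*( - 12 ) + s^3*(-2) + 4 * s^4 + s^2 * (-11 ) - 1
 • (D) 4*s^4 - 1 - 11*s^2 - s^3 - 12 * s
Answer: C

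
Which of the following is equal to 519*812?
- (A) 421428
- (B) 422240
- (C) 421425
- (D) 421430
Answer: A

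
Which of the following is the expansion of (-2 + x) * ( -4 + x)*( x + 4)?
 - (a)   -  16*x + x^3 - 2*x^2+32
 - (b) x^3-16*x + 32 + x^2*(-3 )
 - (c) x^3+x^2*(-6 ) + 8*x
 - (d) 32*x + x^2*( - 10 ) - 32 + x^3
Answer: a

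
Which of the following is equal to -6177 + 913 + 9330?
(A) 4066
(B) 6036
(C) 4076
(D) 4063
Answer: A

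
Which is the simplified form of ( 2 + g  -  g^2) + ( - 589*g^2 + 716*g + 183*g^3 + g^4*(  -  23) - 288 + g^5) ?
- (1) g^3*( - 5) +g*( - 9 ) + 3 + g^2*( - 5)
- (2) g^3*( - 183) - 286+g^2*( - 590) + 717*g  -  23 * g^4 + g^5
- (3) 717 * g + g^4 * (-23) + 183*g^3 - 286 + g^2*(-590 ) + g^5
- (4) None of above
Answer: 3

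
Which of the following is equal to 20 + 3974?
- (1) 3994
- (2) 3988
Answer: 1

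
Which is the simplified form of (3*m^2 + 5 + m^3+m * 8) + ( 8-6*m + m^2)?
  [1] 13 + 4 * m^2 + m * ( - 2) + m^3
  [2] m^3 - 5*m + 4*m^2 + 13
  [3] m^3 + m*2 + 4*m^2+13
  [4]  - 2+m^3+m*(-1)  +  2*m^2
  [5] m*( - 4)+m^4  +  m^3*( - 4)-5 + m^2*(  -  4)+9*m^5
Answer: 3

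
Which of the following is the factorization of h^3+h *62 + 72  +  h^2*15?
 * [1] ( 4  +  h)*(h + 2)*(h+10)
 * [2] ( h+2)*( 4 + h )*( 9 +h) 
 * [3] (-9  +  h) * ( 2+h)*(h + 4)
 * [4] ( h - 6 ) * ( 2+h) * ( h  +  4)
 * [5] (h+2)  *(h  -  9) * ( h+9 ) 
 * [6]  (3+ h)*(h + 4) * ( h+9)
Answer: 2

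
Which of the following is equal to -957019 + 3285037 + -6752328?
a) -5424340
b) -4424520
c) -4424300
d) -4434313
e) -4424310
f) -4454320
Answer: e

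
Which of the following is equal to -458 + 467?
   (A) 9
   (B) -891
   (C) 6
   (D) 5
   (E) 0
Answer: A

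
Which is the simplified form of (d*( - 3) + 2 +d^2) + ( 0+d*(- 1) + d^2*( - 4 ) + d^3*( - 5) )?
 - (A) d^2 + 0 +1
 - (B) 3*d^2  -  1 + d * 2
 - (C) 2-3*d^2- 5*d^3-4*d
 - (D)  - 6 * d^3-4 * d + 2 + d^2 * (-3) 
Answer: C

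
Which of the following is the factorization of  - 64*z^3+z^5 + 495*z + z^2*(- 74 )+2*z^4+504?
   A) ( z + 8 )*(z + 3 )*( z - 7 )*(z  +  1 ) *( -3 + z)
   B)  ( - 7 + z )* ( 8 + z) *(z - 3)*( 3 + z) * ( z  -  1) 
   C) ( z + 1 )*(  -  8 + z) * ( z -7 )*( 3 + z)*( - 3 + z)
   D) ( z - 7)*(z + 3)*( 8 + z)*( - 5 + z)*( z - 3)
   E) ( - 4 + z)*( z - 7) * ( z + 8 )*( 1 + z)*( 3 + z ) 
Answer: A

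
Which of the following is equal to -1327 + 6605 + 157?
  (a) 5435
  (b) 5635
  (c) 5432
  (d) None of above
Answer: a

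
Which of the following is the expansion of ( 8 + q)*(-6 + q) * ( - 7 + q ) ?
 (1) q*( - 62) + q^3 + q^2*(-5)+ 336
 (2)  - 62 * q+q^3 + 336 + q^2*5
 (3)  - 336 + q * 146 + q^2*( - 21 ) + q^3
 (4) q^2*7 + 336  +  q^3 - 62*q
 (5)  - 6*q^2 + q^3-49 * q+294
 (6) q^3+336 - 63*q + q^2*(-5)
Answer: 1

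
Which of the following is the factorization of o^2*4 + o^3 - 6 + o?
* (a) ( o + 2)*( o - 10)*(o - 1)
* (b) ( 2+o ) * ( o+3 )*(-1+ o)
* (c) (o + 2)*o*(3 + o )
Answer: b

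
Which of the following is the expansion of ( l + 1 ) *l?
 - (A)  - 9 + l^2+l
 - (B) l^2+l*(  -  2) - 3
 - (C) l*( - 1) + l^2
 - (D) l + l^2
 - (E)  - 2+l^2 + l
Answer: D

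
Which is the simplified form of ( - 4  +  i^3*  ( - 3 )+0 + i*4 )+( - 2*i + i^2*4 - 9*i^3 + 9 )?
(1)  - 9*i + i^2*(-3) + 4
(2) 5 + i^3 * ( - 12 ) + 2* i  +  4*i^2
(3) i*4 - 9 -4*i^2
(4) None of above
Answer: 2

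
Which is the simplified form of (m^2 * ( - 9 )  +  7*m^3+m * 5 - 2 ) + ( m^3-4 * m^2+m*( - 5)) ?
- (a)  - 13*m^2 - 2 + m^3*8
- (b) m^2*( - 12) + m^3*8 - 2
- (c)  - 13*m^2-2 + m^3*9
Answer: a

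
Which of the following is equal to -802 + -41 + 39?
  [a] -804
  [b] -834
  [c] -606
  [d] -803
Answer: a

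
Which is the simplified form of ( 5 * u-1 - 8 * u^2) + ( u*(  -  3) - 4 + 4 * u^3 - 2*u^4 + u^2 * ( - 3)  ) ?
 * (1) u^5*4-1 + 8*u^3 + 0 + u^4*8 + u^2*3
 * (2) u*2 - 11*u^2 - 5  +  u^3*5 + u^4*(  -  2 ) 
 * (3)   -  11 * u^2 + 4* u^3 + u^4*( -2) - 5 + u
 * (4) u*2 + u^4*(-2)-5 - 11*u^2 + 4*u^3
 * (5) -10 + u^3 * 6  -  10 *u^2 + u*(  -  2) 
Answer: 4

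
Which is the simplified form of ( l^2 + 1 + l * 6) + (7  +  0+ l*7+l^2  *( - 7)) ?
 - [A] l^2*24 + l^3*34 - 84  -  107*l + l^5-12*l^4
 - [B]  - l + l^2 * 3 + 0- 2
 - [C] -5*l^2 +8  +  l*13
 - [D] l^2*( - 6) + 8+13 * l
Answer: D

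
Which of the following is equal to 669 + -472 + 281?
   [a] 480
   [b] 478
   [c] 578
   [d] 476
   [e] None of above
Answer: b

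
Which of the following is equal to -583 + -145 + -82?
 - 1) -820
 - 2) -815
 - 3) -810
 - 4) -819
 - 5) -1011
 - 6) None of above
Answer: 3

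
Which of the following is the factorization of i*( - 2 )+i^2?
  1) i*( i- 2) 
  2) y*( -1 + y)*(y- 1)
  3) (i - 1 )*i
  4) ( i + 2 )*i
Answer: 1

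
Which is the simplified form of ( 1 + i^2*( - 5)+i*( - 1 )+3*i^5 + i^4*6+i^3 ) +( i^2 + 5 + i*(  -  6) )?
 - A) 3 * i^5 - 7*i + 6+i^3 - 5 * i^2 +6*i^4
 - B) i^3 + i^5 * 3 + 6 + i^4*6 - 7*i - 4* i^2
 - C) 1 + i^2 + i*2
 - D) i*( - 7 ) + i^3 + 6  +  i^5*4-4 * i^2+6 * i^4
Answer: B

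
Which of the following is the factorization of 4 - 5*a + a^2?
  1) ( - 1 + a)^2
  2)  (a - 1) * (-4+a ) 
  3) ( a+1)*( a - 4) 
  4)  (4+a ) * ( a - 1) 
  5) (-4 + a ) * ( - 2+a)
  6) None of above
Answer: 2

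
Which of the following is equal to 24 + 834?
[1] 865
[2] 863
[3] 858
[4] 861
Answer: 3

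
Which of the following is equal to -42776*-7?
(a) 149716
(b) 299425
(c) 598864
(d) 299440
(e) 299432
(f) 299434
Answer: e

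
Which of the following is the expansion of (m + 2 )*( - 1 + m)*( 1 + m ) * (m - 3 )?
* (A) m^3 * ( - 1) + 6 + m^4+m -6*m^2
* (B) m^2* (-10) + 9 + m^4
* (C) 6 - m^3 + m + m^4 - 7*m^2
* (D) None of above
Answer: C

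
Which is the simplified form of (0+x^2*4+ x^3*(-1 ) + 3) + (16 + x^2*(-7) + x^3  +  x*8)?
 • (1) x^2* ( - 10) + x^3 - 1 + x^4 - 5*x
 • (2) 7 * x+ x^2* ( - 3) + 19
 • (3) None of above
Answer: 3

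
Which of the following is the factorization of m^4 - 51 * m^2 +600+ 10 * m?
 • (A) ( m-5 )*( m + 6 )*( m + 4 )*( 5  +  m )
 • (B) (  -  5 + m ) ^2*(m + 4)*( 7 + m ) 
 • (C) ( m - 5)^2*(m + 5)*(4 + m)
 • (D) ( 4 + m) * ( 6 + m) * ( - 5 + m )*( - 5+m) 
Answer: D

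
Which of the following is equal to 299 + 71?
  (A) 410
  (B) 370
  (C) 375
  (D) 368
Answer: B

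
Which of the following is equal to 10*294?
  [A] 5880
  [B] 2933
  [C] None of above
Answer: C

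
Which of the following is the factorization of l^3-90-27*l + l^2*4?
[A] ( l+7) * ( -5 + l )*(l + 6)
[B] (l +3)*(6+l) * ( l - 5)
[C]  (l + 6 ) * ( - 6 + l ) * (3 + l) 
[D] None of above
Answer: B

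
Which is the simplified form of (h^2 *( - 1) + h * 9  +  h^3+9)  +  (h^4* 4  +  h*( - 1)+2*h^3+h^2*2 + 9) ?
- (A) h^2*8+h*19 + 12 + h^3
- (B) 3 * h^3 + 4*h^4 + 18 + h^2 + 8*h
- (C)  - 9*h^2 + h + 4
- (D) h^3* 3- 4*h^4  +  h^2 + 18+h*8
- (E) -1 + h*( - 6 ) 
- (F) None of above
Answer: B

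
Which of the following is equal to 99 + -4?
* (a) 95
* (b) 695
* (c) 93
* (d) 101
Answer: a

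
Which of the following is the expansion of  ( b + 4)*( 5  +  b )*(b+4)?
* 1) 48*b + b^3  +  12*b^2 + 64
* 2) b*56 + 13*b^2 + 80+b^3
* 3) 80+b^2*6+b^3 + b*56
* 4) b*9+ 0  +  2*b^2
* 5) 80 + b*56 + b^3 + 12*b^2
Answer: 2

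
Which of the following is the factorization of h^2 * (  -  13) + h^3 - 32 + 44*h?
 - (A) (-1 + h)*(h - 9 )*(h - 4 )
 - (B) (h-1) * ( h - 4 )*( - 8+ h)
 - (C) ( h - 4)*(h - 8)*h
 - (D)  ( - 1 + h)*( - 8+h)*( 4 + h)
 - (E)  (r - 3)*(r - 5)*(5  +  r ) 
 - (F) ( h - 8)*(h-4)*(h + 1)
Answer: B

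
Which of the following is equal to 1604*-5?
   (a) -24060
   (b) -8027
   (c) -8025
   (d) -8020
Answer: d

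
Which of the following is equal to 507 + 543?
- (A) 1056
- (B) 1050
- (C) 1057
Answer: B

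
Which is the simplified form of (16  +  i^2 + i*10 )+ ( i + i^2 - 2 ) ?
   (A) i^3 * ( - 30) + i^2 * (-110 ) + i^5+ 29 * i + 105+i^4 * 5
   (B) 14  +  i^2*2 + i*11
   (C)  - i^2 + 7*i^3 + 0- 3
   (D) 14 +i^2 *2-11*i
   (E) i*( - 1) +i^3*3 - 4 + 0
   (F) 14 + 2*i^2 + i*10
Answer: B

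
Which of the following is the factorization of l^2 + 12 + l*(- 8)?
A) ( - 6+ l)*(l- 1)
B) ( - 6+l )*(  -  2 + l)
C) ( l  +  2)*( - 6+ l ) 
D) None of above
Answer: B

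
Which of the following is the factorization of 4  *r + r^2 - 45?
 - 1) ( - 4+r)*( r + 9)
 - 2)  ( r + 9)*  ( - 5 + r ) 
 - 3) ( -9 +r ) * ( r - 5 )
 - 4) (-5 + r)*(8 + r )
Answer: 2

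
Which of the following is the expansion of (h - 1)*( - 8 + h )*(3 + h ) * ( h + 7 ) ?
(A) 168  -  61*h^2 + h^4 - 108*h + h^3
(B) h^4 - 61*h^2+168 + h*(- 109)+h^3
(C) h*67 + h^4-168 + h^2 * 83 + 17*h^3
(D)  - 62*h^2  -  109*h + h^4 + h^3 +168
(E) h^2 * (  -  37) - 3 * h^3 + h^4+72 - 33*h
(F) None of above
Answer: B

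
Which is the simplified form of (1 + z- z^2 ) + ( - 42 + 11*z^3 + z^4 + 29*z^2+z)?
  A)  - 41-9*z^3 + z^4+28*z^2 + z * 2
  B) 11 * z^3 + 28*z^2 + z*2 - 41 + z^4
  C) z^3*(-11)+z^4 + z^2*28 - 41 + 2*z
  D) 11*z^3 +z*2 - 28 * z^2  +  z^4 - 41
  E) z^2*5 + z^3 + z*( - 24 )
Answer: B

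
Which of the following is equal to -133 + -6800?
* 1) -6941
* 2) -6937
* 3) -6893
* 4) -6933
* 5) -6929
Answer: 4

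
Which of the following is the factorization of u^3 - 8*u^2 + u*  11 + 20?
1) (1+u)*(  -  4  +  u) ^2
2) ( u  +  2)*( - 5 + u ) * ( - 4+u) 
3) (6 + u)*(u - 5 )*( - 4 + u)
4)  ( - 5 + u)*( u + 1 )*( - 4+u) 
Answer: 4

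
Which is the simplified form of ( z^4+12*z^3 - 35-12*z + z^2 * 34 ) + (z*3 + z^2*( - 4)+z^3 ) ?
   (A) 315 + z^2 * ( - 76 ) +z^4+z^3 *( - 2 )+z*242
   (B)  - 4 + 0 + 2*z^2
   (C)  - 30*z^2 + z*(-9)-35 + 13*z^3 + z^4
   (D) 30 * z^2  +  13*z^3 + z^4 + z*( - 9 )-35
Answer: D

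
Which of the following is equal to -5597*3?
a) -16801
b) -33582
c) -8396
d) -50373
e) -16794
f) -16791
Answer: f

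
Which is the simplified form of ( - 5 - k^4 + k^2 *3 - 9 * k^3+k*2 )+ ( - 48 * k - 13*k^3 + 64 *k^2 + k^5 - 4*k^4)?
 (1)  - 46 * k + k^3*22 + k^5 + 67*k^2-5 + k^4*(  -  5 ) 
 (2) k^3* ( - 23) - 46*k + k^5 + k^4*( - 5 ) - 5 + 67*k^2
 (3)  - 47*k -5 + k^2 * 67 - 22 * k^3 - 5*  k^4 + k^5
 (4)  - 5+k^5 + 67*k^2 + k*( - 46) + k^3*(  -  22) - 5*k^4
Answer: 4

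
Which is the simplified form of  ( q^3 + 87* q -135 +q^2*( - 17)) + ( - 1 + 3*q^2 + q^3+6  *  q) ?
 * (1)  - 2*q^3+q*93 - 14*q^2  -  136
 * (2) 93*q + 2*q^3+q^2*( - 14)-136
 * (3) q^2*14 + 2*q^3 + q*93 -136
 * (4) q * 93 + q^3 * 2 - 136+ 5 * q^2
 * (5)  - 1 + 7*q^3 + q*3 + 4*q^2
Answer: 2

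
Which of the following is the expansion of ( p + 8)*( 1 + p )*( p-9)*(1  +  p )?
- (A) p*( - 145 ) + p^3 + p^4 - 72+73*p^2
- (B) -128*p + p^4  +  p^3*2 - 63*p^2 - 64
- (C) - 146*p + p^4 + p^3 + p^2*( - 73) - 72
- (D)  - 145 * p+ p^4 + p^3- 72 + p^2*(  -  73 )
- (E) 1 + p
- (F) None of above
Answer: D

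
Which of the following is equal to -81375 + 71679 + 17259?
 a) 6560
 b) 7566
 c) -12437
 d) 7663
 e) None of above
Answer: e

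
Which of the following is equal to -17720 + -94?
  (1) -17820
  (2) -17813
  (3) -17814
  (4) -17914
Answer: 3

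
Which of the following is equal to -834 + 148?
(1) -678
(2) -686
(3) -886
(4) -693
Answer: 2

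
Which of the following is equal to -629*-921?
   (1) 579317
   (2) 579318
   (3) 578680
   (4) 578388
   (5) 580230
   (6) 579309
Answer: 6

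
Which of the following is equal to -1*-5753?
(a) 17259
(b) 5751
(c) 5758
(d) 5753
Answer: d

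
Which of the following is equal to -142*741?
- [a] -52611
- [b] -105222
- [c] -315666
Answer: b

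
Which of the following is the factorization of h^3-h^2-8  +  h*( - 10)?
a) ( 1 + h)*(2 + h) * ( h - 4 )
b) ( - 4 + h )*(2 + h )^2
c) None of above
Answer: a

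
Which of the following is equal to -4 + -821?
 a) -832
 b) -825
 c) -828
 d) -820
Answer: b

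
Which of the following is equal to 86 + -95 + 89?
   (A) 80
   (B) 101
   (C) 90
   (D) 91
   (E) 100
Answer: A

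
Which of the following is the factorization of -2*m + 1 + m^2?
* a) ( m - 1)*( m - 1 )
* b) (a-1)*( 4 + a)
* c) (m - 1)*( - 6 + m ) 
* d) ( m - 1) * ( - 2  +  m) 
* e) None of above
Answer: a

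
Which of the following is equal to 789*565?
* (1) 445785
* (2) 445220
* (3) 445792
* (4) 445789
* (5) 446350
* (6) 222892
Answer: 1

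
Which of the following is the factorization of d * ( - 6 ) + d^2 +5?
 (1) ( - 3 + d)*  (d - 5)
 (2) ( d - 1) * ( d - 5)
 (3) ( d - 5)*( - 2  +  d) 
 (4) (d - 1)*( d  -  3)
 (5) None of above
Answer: 2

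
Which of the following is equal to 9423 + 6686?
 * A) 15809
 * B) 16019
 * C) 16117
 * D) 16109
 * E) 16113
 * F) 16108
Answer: D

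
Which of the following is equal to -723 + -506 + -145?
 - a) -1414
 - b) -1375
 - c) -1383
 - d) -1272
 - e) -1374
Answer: e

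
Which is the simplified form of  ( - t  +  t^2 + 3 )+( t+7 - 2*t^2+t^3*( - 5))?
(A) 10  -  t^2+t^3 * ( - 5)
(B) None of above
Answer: A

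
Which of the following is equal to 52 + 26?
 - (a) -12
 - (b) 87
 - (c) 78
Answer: c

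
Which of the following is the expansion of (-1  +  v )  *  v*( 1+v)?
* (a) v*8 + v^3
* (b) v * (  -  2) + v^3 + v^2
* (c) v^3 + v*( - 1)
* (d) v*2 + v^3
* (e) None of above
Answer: c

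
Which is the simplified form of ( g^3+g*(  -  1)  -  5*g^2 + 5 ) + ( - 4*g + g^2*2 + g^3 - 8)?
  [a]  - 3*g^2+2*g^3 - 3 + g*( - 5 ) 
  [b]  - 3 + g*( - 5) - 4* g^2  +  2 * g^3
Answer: a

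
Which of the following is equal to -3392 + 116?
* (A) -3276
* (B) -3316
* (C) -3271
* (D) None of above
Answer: A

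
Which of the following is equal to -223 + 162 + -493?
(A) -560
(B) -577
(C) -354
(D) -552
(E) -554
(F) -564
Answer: E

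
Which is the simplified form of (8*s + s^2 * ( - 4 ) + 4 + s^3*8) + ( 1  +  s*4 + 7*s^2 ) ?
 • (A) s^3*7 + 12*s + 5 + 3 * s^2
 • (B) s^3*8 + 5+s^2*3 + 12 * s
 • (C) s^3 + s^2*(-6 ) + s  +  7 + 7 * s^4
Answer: B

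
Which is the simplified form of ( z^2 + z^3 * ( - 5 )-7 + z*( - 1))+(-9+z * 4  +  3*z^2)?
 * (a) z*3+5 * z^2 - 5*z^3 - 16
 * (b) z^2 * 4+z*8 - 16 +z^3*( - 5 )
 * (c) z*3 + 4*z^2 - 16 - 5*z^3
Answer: c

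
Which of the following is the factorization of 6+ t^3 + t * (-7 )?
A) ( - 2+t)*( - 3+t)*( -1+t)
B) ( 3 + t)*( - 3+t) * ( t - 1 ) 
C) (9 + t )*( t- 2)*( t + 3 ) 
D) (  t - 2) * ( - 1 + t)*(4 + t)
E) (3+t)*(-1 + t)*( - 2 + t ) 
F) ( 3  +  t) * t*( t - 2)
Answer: E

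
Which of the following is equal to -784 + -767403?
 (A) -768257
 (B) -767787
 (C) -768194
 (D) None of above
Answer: D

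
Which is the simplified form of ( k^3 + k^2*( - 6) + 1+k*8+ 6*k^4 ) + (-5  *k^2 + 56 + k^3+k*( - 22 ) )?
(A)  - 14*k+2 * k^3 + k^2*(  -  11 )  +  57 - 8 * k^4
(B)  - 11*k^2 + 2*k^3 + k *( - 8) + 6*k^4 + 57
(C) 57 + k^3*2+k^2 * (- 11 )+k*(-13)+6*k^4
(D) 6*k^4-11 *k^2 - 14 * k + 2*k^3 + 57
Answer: D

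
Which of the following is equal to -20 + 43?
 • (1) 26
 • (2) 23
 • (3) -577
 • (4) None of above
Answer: 2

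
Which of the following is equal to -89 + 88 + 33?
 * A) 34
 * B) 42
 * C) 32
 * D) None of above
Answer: C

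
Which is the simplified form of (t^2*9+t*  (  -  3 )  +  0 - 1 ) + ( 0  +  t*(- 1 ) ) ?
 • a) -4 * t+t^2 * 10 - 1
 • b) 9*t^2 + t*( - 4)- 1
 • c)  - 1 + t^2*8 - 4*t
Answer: b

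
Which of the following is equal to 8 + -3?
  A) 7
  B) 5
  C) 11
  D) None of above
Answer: B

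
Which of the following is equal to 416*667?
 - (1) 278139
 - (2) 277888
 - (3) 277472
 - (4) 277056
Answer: 3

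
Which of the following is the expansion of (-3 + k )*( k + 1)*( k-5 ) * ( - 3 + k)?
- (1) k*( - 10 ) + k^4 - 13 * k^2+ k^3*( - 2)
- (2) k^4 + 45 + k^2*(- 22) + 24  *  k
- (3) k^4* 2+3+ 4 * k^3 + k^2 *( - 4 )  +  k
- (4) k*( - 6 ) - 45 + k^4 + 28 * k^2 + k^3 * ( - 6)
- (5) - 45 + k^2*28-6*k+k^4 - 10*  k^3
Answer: 5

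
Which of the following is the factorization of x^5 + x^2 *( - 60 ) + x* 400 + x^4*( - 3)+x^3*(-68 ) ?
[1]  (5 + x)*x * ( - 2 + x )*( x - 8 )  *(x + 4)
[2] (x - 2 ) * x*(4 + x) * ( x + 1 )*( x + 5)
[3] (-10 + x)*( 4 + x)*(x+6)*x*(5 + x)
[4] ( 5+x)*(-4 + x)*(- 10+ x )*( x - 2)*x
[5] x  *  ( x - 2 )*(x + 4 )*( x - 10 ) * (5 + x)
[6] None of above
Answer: 5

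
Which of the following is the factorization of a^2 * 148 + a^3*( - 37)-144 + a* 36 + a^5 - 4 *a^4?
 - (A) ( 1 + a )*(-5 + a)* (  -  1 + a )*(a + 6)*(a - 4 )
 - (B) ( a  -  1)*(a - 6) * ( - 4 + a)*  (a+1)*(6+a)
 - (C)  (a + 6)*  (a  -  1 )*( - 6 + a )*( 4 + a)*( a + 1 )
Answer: B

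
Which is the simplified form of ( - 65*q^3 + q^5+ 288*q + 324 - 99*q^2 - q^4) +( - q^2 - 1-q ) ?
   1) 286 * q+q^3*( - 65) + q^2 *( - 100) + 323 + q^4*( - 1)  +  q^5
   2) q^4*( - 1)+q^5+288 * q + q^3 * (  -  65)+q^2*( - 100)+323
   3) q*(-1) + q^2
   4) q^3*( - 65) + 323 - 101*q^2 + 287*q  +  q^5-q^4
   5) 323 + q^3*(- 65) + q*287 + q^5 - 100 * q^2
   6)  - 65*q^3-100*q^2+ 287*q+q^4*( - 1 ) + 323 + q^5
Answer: 6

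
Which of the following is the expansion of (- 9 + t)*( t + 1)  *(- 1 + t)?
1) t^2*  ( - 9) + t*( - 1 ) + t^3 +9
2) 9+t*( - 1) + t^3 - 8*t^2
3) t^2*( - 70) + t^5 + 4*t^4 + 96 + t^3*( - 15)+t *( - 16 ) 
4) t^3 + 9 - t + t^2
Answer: 1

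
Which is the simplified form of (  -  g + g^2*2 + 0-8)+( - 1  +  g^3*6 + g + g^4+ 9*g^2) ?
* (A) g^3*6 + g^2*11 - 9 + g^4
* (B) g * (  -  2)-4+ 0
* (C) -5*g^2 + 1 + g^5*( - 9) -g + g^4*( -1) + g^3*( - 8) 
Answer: A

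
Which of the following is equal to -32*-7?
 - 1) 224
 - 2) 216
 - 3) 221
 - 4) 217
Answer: 1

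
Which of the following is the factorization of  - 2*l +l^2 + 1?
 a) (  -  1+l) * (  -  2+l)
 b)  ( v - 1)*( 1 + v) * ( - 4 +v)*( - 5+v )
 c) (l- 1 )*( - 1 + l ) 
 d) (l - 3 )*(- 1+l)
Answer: c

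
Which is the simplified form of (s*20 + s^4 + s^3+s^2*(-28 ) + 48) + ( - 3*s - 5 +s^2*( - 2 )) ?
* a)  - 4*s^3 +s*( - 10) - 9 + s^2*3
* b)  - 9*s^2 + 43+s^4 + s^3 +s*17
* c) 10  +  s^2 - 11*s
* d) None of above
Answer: d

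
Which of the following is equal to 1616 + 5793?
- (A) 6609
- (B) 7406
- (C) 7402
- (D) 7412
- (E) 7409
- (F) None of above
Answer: E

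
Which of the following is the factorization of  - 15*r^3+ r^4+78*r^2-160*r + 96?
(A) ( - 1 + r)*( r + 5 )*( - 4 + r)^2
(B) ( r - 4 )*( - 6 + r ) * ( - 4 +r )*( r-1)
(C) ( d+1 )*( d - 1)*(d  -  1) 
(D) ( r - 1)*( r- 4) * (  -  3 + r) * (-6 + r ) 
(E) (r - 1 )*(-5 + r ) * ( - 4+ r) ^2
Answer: B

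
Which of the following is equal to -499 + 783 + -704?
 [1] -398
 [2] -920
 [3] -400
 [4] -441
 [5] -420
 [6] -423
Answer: 5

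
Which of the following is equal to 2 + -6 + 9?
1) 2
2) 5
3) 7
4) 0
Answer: 2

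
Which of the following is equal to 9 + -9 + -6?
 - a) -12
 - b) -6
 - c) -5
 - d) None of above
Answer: b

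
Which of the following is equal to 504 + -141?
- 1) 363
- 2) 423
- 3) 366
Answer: 1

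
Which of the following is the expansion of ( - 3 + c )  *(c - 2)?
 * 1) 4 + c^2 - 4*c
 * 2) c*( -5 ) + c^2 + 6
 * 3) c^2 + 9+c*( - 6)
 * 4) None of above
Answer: 2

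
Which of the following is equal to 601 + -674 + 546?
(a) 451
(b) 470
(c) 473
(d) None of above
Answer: c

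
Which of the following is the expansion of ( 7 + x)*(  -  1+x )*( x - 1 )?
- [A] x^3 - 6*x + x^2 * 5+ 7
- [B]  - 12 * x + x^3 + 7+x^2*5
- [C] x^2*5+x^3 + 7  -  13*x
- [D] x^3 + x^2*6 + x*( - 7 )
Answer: C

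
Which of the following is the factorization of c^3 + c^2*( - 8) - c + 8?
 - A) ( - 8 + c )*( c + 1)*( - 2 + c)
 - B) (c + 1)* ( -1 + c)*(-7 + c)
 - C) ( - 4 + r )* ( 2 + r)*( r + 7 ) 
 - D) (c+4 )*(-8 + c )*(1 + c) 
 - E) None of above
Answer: E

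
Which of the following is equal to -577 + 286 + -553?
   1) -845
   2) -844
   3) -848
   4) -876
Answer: 2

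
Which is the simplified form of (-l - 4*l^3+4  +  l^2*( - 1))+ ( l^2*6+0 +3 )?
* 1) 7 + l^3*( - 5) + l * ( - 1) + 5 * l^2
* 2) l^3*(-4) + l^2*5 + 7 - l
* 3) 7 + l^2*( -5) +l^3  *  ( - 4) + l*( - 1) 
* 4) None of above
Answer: 2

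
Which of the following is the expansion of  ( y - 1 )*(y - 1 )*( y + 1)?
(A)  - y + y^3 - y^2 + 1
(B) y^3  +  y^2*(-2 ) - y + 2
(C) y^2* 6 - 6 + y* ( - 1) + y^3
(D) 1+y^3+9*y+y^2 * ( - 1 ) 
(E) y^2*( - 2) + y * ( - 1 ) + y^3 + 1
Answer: A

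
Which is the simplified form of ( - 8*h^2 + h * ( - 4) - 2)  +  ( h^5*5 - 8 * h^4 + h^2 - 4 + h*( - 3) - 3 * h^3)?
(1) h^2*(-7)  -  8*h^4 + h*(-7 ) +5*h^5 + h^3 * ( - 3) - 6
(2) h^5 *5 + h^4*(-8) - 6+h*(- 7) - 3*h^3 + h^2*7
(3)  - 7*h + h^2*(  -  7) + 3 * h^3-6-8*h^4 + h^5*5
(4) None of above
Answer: 1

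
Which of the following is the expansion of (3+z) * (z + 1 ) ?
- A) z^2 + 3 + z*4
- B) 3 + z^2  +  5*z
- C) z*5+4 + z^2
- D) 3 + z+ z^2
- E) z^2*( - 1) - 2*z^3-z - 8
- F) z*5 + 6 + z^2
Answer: A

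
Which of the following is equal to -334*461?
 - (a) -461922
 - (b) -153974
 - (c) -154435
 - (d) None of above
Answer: b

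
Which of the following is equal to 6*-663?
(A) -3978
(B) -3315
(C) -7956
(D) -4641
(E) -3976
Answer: A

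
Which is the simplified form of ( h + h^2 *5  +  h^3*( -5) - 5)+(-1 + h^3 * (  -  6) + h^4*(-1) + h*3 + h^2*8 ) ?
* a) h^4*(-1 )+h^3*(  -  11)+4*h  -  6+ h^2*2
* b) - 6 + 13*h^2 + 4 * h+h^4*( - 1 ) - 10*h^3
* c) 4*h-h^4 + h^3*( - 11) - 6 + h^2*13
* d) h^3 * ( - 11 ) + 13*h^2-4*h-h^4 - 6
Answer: c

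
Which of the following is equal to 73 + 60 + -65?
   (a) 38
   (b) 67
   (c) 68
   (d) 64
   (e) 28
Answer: c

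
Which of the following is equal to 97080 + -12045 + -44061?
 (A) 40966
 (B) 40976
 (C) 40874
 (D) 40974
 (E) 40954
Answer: D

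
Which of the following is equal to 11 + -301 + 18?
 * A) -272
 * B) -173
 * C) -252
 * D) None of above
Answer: A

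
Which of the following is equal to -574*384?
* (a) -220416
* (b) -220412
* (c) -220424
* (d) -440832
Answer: a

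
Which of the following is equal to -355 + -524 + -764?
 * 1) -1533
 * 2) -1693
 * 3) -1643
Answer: 3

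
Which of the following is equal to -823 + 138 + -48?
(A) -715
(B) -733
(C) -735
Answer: B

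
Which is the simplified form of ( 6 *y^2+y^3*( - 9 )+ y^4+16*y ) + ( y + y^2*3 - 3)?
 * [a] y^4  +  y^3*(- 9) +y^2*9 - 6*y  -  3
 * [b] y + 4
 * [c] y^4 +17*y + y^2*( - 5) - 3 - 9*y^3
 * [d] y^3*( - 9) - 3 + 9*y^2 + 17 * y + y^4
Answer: d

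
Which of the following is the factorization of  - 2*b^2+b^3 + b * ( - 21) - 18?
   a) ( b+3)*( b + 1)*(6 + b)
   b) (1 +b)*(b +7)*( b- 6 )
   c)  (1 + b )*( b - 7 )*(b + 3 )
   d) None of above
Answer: d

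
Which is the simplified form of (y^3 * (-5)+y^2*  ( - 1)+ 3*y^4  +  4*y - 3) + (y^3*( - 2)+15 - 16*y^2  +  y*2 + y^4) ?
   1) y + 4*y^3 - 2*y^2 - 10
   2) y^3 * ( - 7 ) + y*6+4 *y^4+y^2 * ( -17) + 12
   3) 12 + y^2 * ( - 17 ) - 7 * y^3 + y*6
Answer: 2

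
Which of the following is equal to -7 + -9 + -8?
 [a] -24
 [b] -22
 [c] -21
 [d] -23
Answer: a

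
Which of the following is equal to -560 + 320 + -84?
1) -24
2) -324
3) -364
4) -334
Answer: 2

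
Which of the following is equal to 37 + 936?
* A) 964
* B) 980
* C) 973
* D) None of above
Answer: C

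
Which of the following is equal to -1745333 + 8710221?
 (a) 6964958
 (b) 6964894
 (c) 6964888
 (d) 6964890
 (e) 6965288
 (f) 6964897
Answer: c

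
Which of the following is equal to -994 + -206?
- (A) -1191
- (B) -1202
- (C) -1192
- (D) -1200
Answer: D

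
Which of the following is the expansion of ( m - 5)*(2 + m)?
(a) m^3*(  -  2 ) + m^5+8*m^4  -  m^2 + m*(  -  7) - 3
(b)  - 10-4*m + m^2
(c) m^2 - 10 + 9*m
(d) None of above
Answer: d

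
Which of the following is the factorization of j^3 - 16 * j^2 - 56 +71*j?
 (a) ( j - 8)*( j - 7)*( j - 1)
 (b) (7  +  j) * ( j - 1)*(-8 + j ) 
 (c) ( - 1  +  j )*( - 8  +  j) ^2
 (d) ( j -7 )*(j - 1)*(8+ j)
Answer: a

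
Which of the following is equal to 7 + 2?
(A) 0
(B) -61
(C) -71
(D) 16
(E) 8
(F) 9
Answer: F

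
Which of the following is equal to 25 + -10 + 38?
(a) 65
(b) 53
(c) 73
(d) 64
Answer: b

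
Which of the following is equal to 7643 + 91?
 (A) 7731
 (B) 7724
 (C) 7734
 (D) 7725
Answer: C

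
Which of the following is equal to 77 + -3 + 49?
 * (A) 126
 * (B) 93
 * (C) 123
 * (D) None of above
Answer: C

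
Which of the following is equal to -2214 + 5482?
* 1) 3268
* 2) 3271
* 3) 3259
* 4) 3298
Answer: 1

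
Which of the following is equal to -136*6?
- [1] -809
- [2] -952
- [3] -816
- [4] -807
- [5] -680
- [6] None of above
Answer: 3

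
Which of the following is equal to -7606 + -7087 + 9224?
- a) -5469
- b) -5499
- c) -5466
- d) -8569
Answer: a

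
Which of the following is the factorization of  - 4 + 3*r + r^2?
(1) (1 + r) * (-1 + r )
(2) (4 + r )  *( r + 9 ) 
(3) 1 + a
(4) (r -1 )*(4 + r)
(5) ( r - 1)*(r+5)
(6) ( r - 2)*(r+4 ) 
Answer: 4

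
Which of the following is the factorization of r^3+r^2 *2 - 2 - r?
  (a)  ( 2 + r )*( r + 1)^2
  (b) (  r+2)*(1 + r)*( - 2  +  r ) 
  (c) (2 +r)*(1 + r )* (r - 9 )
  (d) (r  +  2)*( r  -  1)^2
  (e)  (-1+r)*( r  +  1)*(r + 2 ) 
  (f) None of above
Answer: e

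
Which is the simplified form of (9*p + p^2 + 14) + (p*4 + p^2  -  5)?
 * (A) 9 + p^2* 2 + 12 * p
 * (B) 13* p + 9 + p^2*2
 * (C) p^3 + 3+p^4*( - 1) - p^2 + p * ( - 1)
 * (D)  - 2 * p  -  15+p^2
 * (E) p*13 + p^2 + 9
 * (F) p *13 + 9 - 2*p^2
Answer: B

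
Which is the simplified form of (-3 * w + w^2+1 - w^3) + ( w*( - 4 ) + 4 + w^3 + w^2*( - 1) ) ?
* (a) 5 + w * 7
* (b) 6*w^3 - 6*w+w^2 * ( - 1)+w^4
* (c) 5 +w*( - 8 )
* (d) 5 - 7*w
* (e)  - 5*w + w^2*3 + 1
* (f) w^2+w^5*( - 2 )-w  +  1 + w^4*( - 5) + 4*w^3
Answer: d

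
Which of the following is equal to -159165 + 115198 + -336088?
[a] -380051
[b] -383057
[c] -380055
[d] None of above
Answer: c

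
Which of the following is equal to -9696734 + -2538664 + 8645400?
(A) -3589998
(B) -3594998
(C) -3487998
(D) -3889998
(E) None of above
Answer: A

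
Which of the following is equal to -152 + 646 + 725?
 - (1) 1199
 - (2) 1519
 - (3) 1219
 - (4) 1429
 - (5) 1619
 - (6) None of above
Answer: 3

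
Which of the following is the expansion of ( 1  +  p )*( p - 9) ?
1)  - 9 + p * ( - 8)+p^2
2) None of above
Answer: 1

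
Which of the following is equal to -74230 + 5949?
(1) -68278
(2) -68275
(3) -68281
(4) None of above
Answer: 3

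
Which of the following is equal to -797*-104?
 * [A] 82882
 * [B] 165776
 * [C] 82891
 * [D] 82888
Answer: D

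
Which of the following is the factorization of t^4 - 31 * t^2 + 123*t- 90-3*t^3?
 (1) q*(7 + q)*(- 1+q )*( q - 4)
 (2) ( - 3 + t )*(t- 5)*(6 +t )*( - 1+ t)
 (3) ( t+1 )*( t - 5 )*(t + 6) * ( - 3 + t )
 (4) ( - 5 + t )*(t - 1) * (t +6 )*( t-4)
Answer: 2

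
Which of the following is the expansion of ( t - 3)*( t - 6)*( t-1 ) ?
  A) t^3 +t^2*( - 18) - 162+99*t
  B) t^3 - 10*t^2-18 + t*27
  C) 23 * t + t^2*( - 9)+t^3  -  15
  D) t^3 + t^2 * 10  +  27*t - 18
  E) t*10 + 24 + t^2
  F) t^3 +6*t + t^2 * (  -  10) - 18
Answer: B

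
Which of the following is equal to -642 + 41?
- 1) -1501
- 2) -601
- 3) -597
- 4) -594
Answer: 2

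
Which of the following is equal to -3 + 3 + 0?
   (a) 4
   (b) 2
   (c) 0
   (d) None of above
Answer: c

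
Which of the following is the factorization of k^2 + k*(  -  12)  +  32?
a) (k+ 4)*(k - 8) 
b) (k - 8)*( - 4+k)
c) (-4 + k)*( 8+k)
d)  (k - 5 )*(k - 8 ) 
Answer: b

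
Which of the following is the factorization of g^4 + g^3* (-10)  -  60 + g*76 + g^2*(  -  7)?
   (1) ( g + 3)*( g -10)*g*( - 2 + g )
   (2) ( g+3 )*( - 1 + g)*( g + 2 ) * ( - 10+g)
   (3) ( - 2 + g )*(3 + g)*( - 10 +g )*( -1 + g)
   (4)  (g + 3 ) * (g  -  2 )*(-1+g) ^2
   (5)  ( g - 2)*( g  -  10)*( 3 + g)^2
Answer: 3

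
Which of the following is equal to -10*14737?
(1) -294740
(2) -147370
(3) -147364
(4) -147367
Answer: 2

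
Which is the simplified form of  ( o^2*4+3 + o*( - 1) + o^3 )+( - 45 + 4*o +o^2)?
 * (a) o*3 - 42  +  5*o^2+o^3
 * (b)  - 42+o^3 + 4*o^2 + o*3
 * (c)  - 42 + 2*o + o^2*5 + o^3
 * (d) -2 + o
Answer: a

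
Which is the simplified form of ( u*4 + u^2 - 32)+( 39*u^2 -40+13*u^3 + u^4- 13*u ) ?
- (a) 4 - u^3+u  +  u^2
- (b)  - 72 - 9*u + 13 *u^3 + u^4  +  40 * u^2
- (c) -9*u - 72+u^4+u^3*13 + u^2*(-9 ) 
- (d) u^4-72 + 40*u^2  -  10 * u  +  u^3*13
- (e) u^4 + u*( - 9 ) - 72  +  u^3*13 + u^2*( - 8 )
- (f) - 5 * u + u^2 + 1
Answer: b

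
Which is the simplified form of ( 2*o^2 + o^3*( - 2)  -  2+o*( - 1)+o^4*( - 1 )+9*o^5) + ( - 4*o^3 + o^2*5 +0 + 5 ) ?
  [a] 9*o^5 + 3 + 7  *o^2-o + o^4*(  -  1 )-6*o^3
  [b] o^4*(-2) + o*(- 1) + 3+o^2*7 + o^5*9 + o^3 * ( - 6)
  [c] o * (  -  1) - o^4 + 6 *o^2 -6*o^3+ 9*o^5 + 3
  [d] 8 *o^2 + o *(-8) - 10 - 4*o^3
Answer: a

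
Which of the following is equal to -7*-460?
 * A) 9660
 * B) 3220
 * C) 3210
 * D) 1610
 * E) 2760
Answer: B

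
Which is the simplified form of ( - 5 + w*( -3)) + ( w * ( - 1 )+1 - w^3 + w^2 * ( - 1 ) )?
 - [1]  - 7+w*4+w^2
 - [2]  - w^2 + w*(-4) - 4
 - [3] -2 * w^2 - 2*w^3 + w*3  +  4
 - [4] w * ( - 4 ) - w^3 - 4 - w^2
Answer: 4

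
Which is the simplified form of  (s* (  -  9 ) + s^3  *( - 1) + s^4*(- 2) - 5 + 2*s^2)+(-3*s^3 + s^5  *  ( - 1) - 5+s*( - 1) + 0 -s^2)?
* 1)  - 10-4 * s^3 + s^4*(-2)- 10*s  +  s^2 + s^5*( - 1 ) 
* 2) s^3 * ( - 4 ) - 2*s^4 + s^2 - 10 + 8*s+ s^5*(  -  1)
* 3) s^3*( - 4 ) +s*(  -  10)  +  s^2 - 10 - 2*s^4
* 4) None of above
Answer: 1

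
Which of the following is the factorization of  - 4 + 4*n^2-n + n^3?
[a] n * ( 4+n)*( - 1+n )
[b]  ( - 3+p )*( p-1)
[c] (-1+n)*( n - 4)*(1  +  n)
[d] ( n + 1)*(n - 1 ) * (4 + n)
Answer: d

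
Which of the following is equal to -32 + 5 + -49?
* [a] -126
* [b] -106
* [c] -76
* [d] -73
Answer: c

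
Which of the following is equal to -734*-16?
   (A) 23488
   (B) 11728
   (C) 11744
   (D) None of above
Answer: C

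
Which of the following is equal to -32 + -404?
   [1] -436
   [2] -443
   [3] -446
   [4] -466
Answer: 1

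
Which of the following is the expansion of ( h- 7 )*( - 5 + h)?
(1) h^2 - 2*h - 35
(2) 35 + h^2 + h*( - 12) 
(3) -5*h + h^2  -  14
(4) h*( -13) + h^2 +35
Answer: 2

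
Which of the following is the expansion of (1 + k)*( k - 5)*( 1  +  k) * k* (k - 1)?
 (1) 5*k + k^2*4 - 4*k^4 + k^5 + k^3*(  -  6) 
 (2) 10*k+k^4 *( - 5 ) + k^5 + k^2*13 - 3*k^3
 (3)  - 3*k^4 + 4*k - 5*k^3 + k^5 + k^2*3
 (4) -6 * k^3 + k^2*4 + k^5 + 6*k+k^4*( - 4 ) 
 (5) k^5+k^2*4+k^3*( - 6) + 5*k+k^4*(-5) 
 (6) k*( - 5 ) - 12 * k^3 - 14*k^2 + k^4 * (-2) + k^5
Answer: 1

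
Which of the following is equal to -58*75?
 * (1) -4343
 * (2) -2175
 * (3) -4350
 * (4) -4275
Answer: 3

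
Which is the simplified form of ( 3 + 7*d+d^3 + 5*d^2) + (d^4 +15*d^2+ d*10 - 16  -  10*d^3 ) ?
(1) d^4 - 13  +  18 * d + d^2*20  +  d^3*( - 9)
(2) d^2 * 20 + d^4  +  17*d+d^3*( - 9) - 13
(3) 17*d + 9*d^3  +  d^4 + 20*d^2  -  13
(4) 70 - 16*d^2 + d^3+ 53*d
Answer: 2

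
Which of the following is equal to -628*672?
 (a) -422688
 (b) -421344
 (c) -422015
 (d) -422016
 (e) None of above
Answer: d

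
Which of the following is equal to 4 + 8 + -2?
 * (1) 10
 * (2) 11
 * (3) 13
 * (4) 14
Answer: 1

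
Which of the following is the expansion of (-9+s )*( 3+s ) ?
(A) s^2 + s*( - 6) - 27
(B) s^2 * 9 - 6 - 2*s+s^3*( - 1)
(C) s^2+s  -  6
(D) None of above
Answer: A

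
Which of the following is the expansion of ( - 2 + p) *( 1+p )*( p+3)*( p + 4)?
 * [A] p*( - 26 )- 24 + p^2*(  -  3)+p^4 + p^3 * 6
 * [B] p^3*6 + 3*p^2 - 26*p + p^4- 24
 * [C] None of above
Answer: B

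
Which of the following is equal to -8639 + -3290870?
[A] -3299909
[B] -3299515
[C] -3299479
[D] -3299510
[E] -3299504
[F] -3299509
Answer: F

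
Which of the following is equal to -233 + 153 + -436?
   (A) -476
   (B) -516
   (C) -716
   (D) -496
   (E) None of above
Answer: B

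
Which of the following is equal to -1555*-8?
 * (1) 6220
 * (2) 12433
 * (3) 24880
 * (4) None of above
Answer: 4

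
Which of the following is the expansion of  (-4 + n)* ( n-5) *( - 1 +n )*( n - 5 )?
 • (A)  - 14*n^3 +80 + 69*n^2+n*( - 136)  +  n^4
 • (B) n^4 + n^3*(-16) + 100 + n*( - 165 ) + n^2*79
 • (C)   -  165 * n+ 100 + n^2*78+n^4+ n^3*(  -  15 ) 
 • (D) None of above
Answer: D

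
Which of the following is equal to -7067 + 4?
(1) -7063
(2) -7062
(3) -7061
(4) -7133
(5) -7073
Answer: 1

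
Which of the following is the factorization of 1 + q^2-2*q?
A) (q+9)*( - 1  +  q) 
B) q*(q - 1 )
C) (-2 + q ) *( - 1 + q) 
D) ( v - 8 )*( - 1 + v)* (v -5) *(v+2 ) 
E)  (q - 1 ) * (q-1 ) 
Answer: E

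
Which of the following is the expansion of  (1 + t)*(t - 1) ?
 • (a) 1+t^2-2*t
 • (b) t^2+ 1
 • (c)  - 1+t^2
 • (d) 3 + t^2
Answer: c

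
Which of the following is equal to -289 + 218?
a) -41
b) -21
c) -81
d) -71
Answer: d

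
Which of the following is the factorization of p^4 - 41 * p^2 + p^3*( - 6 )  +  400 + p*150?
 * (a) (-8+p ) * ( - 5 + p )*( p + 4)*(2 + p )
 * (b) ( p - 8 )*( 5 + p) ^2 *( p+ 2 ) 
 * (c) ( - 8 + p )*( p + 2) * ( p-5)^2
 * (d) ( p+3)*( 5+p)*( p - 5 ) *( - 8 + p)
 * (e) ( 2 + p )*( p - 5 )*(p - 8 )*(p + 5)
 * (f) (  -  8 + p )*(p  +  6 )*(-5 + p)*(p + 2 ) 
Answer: e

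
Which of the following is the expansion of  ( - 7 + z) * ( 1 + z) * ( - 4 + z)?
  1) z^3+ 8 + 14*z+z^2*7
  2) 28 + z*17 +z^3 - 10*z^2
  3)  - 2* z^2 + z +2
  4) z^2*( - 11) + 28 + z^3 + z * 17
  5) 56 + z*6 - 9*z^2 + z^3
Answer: 2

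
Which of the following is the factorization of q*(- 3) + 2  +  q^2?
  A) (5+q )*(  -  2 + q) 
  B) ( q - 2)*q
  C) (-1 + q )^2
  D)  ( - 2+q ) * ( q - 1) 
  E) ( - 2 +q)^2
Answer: D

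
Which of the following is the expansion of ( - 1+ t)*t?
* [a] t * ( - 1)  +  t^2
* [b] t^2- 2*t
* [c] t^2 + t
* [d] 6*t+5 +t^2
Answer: a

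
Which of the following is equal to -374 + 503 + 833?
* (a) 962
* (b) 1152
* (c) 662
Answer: a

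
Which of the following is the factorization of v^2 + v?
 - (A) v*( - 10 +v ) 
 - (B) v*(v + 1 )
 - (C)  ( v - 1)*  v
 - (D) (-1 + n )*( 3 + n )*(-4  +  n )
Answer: B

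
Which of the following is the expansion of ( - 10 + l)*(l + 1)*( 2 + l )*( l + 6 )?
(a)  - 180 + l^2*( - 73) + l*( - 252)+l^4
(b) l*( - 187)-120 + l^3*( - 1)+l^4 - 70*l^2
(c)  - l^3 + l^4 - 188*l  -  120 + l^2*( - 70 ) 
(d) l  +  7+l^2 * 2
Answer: c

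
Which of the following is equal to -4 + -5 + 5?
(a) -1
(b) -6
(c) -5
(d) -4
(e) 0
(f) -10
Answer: d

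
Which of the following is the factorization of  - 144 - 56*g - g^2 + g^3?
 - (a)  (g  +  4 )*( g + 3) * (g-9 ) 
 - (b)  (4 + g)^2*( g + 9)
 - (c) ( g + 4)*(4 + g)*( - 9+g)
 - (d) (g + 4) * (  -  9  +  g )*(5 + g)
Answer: c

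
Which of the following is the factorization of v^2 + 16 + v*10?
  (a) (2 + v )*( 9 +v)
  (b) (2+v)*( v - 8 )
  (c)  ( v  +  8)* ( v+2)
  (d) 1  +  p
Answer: c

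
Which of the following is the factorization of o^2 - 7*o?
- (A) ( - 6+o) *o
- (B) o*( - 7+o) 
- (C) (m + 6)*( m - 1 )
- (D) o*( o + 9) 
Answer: B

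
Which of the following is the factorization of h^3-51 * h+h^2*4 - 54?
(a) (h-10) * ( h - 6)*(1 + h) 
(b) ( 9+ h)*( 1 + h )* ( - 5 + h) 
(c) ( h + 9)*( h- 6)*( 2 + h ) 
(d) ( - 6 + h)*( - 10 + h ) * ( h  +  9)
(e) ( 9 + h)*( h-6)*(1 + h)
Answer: e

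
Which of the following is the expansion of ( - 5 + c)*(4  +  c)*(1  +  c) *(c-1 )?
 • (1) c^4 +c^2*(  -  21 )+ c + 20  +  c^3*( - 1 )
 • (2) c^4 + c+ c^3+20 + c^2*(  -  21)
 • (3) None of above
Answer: 1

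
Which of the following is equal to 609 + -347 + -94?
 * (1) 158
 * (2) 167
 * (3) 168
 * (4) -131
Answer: 3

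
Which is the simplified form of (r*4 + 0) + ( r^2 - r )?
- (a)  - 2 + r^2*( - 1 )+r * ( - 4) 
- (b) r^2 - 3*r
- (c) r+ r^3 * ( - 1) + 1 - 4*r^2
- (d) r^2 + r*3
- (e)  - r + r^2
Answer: d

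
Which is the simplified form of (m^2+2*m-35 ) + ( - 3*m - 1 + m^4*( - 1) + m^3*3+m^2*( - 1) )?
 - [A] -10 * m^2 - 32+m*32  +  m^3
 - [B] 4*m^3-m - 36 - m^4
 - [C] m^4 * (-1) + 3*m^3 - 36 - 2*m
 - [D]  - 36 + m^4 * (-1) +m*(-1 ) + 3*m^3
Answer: D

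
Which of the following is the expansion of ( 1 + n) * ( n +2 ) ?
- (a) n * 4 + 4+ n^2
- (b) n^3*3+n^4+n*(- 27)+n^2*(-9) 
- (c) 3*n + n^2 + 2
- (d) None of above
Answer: c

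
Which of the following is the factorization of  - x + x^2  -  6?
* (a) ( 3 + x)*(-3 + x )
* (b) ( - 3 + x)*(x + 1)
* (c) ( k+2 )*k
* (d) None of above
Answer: d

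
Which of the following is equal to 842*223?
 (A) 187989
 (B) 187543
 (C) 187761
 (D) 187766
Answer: D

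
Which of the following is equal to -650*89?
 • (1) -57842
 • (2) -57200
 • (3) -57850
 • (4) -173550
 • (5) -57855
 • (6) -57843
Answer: 3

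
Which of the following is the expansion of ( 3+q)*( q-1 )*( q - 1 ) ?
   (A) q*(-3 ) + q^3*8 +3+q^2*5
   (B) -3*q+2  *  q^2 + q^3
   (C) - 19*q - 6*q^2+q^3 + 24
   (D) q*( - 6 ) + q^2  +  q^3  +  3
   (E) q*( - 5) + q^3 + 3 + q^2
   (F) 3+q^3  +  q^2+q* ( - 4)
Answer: E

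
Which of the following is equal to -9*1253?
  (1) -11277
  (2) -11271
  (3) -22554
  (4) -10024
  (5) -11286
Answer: 1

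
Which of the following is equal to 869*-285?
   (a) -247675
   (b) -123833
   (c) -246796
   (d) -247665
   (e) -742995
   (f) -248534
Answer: d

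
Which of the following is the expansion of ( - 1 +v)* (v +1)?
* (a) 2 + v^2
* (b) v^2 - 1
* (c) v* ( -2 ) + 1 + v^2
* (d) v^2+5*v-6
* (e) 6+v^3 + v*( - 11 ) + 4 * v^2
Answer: b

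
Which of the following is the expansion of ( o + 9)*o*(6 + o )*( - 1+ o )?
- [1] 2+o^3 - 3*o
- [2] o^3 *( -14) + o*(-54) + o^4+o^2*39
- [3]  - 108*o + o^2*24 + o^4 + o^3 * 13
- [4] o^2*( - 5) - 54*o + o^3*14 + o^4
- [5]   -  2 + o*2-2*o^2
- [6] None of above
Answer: 6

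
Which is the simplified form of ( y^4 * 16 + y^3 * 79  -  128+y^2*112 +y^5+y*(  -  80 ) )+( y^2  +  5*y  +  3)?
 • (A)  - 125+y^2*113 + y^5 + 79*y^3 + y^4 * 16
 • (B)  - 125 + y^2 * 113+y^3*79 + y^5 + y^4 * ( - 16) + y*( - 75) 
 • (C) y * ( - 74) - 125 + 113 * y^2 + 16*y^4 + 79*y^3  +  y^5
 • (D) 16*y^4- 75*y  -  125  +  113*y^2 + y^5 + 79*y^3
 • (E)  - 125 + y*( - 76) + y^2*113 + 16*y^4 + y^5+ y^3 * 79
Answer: D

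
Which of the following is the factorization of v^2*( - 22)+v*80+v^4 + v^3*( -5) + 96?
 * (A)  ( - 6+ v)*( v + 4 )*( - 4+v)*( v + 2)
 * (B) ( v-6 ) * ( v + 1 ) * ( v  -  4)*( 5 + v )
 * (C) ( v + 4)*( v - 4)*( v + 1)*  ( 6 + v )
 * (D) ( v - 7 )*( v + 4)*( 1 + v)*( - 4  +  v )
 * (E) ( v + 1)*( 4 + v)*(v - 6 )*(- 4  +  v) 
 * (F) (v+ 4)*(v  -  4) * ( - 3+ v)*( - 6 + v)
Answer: E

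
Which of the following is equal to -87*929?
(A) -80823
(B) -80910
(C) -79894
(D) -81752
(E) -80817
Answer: A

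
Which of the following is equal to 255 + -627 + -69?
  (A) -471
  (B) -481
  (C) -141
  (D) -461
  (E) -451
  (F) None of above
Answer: F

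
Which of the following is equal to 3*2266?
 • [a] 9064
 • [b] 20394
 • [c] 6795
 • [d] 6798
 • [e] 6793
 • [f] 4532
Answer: d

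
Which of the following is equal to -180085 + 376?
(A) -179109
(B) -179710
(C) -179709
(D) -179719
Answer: C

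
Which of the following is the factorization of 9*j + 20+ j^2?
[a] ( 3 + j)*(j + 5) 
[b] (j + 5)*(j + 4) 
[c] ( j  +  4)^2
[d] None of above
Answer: b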